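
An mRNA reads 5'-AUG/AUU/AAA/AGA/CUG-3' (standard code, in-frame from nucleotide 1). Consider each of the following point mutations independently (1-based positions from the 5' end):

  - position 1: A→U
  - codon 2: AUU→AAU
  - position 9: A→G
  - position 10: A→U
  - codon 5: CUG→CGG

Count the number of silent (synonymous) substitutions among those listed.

Codon 1: AUG (Met) → UUG (Leu) — missense.
Codon 2: AUU (Ile) → AAU (Asn) — missense.
Codon 3: AAA (Lys) → AAG (Lys) — synonymous.
Codon 4: AGA (Arg) → UGA (Stop) — nonsense.
Codon 5: CUG (Leu) → CGG (Arg) — missense.
Synonymous: 1 of 5.

1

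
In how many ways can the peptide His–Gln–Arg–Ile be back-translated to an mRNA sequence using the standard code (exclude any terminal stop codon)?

72

His: 2 codons.
Gln: 2 codons.
Arg: 6 codons.
Ile: 3 codons.
2 × 2 × 6 × 3 = 72.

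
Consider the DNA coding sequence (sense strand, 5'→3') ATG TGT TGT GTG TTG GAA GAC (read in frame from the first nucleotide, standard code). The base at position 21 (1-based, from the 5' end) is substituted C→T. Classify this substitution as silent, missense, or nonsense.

Position 21 falls in codon 7: GAC → Asp.
After the substitution the codon is GAT → Asp.
Both encode Asp, so the change is synonymous.

silent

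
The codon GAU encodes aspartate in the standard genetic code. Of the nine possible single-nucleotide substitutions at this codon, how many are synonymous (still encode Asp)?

1

Position 1: none → 0 synonymous.
Position 2: none → 0 synonymous.
Position 3: GAC → 1 synonymous.
Total: 0 + 0 + 1 = 1.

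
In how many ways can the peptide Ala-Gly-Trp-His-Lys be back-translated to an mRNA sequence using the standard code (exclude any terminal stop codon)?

64

Ala: 4 codons.
Gly: 4 codons.
Trp: 1 codon.
His: 2 codons.
Lys: 2 codons.
4 × 4 × 1 × 2 × 2 = 64.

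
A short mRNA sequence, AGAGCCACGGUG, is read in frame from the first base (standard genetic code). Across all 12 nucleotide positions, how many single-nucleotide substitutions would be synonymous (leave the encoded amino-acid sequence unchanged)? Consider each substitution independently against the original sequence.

Codon 1 (AGA, Arg): 2 synonymous substitutions.
Codon 2 (GCC, Ala): 3 synonymous substitutions.
Codon 3 (ACG, Thr): 3 synonymous substitutions.
Codon 4 (GUG, Val): 3 synonymous substitutions.
Total: 2 + 3 + 3 + 3 = 11.

11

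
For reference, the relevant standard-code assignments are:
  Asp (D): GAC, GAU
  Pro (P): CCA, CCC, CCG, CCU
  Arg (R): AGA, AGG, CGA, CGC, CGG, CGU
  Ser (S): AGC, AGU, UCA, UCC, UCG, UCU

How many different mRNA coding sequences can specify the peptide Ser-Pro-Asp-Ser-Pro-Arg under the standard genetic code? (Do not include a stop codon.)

6912

Ser: 6 codons.
Pro: 4 codons.
Asp: 2 codons.
Ser: 6 codons.
Pro: 4 codons.
Arg: 6 codons.
6 × 4 × 2 × 6 × 4 × 6 = 6912.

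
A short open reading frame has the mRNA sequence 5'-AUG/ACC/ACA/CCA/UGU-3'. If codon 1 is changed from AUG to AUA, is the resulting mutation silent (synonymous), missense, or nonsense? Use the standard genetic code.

missense

Position 3 falls in codon 1: AUG → Met.
After the substitution the codon is AUA → Ile.
Met ≠ Ile, so this is a missense mutation.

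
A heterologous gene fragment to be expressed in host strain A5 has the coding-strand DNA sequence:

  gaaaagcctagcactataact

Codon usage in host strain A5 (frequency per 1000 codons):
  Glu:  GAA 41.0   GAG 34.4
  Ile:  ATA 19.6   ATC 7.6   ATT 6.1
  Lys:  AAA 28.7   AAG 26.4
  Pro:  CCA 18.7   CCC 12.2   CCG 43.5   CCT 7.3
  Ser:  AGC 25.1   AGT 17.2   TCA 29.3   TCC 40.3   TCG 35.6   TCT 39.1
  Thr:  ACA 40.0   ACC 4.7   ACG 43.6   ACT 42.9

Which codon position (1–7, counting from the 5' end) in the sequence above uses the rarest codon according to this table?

Codon 1 GAA (Glu): 41.0 per 1000.
Codon 2 AAG (Lys): 26.4 per 1000.
Codon 3 CCT (Pro): 7.3 per 1000.
Codon 4 AGC (Ser): 25.1 per 1000.
Codon 5 ACT (Thr): 42.9 per 1000.
Codon 6 ATA (Ile): 19.6 per 1000.
Codon 7 ACT (Thr): 42.9 per 1000.
Lowest frequency is 7.3 at codon 3.

3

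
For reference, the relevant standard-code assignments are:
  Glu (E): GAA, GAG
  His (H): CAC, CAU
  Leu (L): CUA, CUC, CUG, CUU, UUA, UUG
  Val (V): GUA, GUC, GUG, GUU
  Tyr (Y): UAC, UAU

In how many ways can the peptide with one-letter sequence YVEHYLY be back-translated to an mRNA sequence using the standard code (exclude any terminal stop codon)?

768

Tyr: 2 codons.
Val: 4 codons.
Glu: 2 codons.
His: 2 codons.
Tyr: 2 codons.
Leu: 6 codons.
Tyr: 2 codons.
2 × 4 × 2 × 2 × 2 × 6 × 2 = 768.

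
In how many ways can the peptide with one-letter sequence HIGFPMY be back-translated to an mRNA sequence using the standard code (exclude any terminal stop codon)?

384

His: 2 codons.
Ile: 3 codons.
Gly: 4 codons.
Phe: 2 codons.
Pro: 4 codons.
Met: 1 codon.
Tyr: 2 codons.
2 × 3 × 4 × 2 × 4 × 1 × 2 = 384.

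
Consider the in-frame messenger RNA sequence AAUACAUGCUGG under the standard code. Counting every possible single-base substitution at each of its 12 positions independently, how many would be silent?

Codon 1 (AAU, Asn): 1 synonymous substitution.
Codon 2 (ACA, Thr): 3 synonymous substitutions.
Codon 3 (UGC, Cys): 1 synonymous substitution.
Codon 4 (UGG, Trp): 0 synonymous substitutions.
Total: 1 + 3 + 1 + 0 = 5.

5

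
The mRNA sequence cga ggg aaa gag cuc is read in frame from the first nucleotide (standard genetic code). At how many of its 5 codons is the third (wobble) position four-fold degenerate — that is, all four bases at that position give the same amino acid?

3

Codon 1 CGA (Arg): third position 4-fold.
Codon 2 GGG (Gly): third position 4-fold.
Codon 3 AAA (Lys): third position 2-fold.
Codon 4 GAG (Glu): third position 2-fold.
Codon 5 CUC (Leu): third position 4-fold.
Four-fold degenerate third positions: 3.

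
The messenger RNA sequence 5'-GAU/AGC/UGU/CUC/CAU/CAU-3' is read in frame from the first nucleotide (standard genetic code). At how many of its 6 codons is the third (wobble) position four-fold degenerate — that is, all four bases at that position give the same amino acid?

1

Codon 1 GAU (Asp): third position 2-fold.
Codon 2 AGC (Ser): third position 2-fold.
Codon 3 UGU (Cys): third position 2-fold.
Codon 4 CUC (Leu): third position 4-fold.
Codon 5 CAU (His): third position 2-fold.
Codon 6 CAU (His): third position 2-fold.
Four-fold degenerate third positions: 1.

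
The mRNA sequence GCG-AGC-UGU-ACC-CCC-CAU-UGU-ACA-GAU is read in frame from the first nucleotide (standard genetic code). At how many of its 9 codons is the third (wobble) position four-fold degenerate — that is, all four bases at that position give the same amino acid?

4

Codon 1 GCG (Ala): third position 4-fold.
Codon 2 AGC (Ser): third position 2-fold.
Codon 3 UGU (Cys): third position 2-fold.
Codon 4 ACC (Thr): third position 4-fold.
Codon 5 CCC (Pro): third position 4-fold.
Codon 6 CAU (His): third position 2-fold.
Codon 7 UGU (Cys): third position 2-fold.
Codon 8 ACA (Thr): third position 4-fold.
Codon 9 GAU (Asp): third position 2-fold.
Four-fold degenerate third positions: 4.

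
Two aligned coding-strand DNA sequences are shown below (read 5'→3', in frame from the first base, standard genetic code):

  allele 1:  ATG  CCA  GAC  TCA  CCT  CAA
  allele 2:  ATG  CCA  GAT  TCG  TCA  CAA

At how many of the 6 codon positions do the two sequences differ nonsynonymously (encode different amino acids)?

1

Codon 1: ATG Met / ATG Met — identical.
Codon 2: CCA Pro / CCA Pro — identical.
Codon 3: GAC Asp / GAT Asp — synonymous.
Codon 4: TCA Ser / TCG Ser — synonymous.
Codon 5: CCT Pro / TCA Ser — nonsynonymous.
Codon 6: CAA Gln / CAA Gln — identical.
Nonsynonymous differences: 1.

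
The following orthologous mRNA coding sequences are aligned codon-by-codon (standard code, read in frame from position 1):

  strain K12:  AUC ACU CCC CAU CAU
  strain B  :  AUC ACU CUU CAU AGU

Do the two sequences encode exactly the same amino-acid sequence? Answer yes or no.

Codon 1: AUC Ile / AUC Ile — identical.
Codon 2: ACU Thr / ACU Thr — identical.
Codon 3: CCC Pro / CUU Leu — nonsynonymous.
Codon 4: CAU His / CAU His — identical.
Codon 5: CAU His / AGU Ser — nonsynonymous.
Nonsynonymous differences: 2 → different protein.

no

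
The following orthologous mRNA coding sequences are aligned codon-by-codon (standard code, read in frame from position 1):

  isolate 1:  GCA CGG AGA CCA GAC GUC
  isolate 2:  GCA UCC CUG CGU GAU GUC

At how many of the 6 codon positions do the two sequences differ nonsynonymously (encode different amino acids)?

Codon 1: GCA Ala / GCA Ala — identical.
Codon 2: CGG Arg / UCC Ser — nonsynonymous.
Codon 3: AGA Arg / CUG Leu — nonsynonymous.
Codon 4: CCA Pro / CGU Arg — nonsynonymous.
Codon 5: GAC Asp / GAU Asp — synonymous.
Codon 6: GUC Val / GUC Val — identical.
Nonsynonymous differences: 3.

3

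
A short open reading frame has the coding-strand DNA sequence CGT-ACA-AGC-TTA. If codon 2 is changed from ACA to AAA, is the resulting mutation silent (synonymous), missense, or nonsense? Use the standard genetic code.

missense

Position 5 falls in codon 2: ACA → Thr.
After the substitution the codon is AAA → Lys.
Thr ≠ Lys, so this is a missense mutation.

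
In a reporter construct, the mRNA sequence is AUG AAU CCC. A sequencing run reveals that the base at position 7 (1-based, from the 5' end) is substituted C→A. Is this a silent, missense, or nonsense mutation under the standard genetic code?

missense

Position 7 falls in codon 3: CCC → Pro.
After the substitution the codon is ACC → Thr.
Pro ≠ Thr, so this is a missense mutation.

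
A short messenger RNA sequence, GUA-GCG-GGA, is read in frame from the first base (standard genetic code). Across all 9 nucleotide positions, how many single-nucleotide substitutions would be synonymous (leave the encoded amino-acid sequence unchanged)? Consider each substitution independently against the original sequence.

9

Codon 1 (GUA, Val): 3 synonymous substitutions.
Codon 2 (GCG, Ala): 3 synonymous substitutions.
Codon 3 (GGA, Gly): 3 synonymous substitutions.
Total: 3 + 3 + 3 = 9.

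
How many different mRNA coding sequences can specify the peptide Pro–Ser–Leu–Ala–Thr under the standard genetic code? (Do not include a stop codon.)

2304

Pro: 4 codons.
Ser: 6 codons.
Leu: 6 codons.
Ala: 4 codons.
Thr: 4 codons.
4 × 6 × 6 × 4 × 4 = 2304.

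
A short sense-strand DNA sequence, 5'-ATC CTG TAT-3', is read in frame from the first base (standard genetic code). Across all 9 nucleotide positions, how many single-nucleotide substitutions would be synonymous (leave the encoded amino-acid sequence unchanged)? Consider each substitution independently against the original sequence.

Codon 1 (ATC, Ile): 2 synonymous substitutions.
Codon 2 (CTG, Leu): 4 synonymous substitutions.
Codon 3 (TAT, Tyr): 1 synonymous substitution.
Total: 2 + 4 + 1 = 7.

7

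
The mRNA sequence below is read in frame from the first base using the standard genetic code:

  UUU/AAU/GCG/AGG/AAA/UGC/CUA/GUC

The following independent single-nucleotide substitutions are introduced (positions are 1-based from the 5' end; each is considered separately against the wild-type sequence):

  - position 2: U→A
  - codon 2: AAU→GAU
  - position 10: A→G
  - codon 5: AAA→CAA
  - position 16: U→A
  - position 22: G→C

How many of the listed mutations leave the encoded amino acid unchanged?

0

Codon 1: UUU (Phe) → UAU (Tyr) — missense.
Codon 2: AAU (Asn) → GAU (Asp) — missense.
Codon 4: AGG (Arg) → GGG (Gly) — missense.
Codon 5: AAA (Lys) → CAA (Gln) — missense.
Codon 6: UGC (Cys) → AGC (Ser) — missense.
Codon 8: GUC (Val) → CUC (Leu) — missense.
Synonymous: 0 of 6.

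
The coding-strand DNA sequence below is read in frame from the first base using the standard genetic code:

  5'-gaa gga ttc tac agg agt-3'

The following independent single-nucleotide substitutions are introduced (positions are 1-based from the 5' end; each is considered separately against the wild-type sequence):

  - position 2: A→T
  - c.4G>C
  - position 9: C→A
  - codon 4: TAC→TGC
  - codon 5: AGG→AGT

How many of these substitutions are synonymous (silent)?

0

Codon 1: GAA (Glu) → GTA (Val) — missense.
Codon 2: GGA (Gly) → CGA (Arg) — missense.
Codon 3: TTC (Phe) → TTA (Leu) — missense.
Codon 4: TAC (Tyr) → TGC (Cys) — missense.
Codon 5: AGG (Arg) → AGT (Ser) — missense.
Synonymous: 0 of 5.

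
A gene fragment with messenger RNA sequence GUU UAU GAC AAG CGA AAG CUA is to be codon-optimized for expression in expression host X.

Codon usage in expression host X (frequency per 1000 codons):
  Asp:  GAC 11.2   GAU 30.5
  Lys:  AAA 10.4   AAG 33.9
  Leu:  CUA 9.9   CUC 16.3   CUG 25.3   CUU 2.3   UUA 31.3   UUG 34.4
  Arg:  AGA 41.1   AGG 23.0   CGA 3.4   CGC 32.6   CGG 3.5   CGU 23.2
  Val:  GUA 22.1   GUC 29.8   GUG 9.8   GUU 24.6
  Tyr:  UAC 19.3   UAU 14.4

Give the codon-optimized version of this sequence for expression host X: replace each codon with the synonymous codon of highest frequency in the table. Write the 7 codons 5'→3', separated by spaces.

Codon 1 (Val): best is GUC at 29.8.
Codon 2 (Tyr): best is UAC at 19.3.
Codon 3 (Asp): best is GAU at 30.5.
Codon 4 (Lys): best is AAG at 33.9.
Codon 5 (Arg): best is AGA at 41.1.
Codon 6 (Lys): best is AAG at 33.9.
Codon 7 (Leu): best is UUG at 34.4.

GUC UAC GAU AAG AGA AAG UUG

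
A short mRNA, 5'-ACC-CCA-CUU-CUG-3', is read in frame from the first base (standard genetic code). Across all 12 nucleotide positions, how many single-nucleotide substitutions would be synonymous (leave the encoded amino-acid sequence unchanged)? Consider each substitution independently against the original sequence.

13

Codon 1 (ACC, Thr): 3 synonymous substitutions.
Codon 2 (CCA, Pro): 3 synonymous substitutions.
Codon 3 (CUU, Leu): 3 synonymous substitutions.
Codon 4 (CUG, Leu): 4 synonymous substitutions.
Total: 3 + 3 + 3 + 4 = 13.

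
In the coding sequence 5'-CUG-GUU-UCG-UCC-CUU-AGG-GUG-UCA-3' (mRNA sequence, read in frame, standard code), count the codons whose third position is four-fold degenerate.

7

Codon 1 CUG (Leu): third position 4-fold.
Codon 2 GUU (Val): third position 4-fold.
Codon 3 UCG (Ser): third position 4-fold.
Codon 4 UCC (Ser): third position 4-fold.
Codon 5 CUU (Leu): third position 4-fold.
Codon 6 AGG (Arg): third position 2-fold.
Codon 7 GUG (Val): third position 4-fold.
Codon 8 UCA (Ser): third position 4-fold.
Four-fold degenerate third positions: 7.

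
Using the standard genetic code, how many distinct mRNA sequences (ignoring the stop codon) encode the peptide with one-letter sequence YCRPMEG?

768

Tyr: 2 codons.
Cys: 2 codons.
Arg: 6 codons.
Pro: 4 codons.
Met: 1 codon.
Glu: 2 codons.
Gly: 4 codons.
2 × 2 × 6 × 4 × 1 × 2 × 4 = 768.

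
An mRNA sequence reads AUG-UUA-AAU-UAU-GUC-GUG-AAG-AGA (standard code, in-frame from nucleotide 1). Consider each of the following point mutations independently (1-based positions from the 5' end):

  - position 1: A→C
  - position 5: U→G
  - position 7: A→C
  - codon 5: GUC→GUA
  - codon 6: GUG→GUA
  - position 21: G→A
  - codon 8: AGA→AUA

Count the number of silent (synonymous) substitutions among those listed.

3

Codon 1: AUG (Met) → CUG (Leu) — missense.
Codon 2: UUA (Leu) → UGA (Stop) — nonsense.
Codon 3: AAU (Asn) → CAU (His) — missense.
Codon 5: GUC (Val) → GUA (Val) — synonymous.
Codon 6: GUG (Val) → GUA (Val) — synonymous.
Codon 7: AAG (Lys) → AAA (Lys) — synonymous.
Codon 8: AGA (Arg) → AUA (Ile) — missense.
Synonymous: 3 of 7.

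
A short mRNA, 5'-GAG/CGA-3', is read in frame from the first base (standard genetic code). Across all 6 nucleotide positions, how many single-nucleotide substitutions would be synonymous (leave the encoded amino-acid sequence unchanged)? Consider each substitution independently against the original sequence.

Codon 1 (GAG, Glu): 1 synonymous substitution.
Codon 2 (CGA, Arg): 4 synonymous substitutions.
Total: 1 + 4 = 5.

5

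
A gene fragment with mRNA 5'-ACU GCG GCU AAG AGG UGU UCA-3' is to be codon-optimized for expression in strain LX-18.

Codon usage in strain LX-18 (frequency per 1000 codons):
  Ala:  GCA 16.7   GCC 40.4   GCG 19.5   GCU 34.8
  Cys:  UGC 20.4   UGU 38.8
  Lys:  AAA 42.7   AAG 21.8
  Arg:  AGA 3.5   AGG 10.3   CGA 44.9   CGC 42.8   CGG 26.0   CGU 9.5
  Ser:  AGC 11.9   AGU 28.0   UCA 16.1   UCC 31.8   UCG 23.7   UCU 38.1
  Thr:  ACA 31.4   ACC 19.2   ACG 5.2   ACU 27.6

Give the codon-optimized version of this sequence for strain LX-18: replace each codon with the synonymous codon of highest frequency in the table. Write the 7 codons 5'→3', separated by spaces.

ACA GCC GCC AAA CGA UGU UCU

Codon 1 (Thr): best is ACA at 31.4.
Codon 2 (Ala): best is GCC at 40.4.
Codon 3 (Ala): best is GCC at 40.4.
Codon 4 (Lys): best is AAA at 42.7.
Codon 5 (Arg): best is CGA at 44.9.
Codon 6 (Cys): best is UGU at 38.8.
Codon 7 (Ser): best is UCU at 38.1.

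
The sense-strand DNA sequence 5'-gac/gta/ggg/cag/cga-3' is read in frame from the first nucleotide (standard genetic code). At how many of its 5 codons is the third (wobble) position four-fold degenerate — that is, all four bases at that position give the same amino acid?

3

Codon 1 GAC (Asp): third position 2-fold.
Codon 2 GTA (Val): third position 4-fold.
Codon 3 GGG (Gly): third position 4-fold.
Codon 4 CAG (Gln): third position 2-fold.
Codon 5 CGA (Arg): third position 4-fold.
Four-fold degenerate third positions: 3.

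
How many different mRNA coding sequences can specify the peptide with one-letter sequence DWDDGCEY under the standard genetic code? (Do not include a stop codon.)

Asp: 2 codons.
Trp: 1 codon.
Asp: 2 codons.
Asp: 2 codons.
Gly: 4 codons.
Cys: 2 codons.
Glu: 2 codons.
Tyr: 2 codons.
2 × 1 × 2 × 2 × 4 × 2 × 2 × 2 = 256.

256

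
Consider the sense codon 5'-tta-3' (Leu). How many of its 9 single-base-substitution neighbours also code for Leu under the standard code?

2

Position 1: CTA → 1 synonymous.
Position 2: none → 0 synonymous.
Position 3: TTG → 1 synonymous.
Total: 1 + 0 + 1 = 2.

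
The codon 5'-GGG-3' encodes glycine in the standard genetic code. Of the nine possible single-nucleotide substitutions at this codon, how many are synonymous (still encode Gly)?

Position 1: none → 0 synonymous.
Position 2: none → 0 synonymous.
Position 3: GGT, GGC, GGA → 3 synonymous.
Total: 0 + 0 + 3 = 3.

3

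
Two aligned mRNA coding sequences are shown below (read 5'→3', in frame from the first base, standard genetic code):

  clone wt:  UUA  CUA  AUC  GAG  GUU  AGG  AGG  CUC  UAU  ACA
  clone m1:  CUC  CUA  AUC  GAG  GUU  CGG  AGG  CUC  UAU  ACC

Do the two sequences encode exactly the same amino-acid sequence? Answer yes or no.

Codon 1: UUA Leu / CUC Leu — synonymous.
Codon 2: CUA Leu / CUA Leu — identical.
Codon 3: AUC Ile / AUC Ile — identical.
Codon 4: GAG Glu / GAG Glu — identical.
Codon 5: GUU Val / GUU Val — identical.
Codon 6: AGG Arg / CGG Arg — synonymous.
Codon 7: AGG Arg / AGG Arg — identical.
Codon 8: CUC Leu / CUC Leu — identical.
Codon 9: UAU Tyr / UAU Tyr — identical.
Codon 10: ACA Thr / ACC Thr — synonymous.
Nonsynonymous differences: 0 → same protein.

yes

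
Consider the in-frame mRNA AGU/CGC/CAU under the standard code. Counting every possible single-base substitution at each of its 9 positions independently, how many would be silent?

Codon 1 (AGU, Ser): 1 synonymous substitution.
Codon 2 (CGC, Arg): 3 synonymous substitutions.
Codon 3 (CAU, His): 1 synonymous substitution.
Total: 1 + 3 + 1 = 5.

5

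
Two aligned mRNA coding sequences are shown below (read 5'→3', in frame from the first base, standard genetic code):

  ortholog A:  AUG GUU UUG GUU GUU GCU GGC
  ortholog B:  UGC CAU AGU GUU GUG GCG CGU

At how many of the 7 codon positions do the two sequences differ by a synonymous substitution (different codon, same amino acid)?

2

Codon 1: AUG Met / UGC Cys — nonsynonymous.
Codon 2: GUU Val / CAU His — nonsynonymous.
Codon 3: UUG Leu / AGU Ser — nonsynonymous.
Codon 4: GUU Val / GUU Val — identical.
Codon 5: GUU Val / GUG Val — synonymous.
Codon 6: GCU Ala / GCG Ala — synonymous.
Codon 7: GGC Gly / CGU Arg — nonsynonymous.
Synonymous differences: 2.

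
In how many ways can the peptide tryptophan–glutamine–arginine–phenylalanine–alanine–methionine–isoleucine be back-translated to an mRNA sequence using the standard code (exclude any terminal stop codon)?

Trp: 1 codon.
Gln: 2 codons.
Arg: 6 codons.
Phe: 2 codons.
Ala: 4 codons.
Met: 1 codon.
Ile: 3 codons.
1 × 2 × 6 × 2 × 4 × 1 × 3 = 288.

288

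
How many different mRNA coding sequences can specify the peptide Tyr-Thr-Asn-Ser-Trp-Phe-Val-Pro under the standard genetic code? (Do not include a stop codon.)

Tyr: 2 codons.
Thr: 4 codons.
Asn: 2 codons.
Ser: 6 codons.
Trp: 1 codon.
Phe: 2 codons.
Val: 4 codons.
Pro: 4 codons.
2 × 4 × 2 × 6 × 1 × 2 × 4 × 4 = 3072.

3072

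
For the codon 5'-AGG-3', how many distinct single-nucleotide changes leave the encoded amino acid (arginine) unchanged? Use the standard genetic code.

2

Position 1: CGG → 1 synonymous.
Position 2: none → 0 synonymous.
Position 3: AGA → 1 synonymous.
Total: 1 + 0 + 1 = 2.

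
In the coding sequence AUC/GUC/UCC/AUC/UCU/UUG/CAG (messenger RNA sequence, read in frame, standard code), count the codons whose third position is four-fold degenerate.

Codon 1 AUC (Ile): third position 3-fold.
Codon 2 GUC (Val): third position 4-fold.
Codon 3 UCC (Ser): third position 4-fold.
Codon 4 AUC (Ile): third position 3-fold.
Codon 5 UCU (Ser): third position 4-fold.
Codon 6 UUG (Leu): third position 2-fold.
Codon 7 CAG (Gln): third position 2-fold.
Four-fold degenerate third positions: 3.

3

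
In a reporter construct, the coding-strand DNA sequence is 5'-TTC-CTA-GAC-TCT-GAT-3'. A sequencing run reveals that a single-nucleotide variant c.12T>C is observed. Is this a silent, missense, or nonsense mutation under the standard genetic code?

silent

Position 12 falls in codon 4: TCT → Ser.
After the substitution the codon is TCC → Ser.
Both encode Ser, so the change is synonymous.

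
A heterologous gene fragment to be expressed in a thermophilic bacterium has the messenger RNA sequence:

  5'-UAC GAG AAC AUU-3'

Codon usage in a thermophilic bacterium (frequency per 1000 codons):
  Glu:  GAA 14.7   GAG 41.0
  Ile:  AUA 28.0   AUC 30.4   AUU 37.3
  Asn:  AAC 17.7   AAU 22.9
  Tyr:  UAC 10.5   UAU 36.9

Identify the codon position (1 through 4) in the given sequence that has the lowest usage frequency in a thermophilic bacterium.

Codon 1 UAC (Tyr): 10.5 per 1000.
Codon 2 GAG (Glu): 41.0 per 1000.
Codon 3 AAC (Asn): 17.7 per 1000.
Codon 4 AUU (Ile): 37.3 per 1000.
Lowest frequency is 10.5 at codon 1.

1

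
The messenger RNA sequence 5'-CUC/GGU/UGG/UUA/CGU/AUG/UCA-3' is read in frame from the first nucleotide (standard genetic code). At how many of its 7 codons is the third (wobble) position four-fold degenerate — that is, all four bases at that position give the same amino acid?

4

Codon 1 CUC (Leu): third position 4-fold.
Codon 2 GGU (Gly): third position 4-fold.
Codon 3 UGG (Trp): third position 1-fold.
Codon 4 UUA (Leu): third position 2-fold.
Codon 5 CGU (Arg): third position 4-fold.
Codon 6 AUG (Met): third position 1-fold.
Codon 7 UCA (Ser): third position 4-fold.
Four-fold degenerate third positions: 4.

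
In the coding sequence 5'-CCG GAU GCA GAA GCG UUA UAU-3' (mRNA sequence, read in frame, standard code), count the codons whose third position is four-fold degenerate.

3

Codon 1 CCG (Pro): third position 4-fold.
Codon 2 GAU (Asp): third position 2-fold.
Codon 3 GCA (Ala): third position 4-fold.
Codon 4 GAA (Glu): third position 2-fold.
Codon 5 GCG (Ala): third position 4-fold.
Codon 6 UUA (Leu): third position 2-fold.
Codon 7 UAU (Tyr): third position 2-fold.
Four-fold degenerate third positions: 3.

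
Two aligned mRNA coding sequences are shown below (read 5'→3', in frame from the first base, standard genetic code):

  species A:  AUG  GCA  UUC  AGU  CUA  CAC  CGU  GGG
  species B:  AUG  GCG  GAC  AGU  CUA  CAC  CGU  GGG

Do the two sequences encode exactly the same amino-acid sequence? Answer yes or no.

Codon 1: AUG Met / AUG Met — identical.
Codon 2: GCA Ala / GCG Ala — synonymous.
Codon 3: UUC Phe / GAC Asp — nonsynonymous.
Codon 4: AGU Ser / AGU Ser — identical.
Codon 5: CUA Leu / CUA Leu — identical.
Codon 6: CAC His / CAC His — identical.
Codon 7: CGU Arg / CGU Arg — identical.
Codon 8: GGG Gly / GGG Gly — identical.
Nonsynonymous differences: 1 → different protein.

no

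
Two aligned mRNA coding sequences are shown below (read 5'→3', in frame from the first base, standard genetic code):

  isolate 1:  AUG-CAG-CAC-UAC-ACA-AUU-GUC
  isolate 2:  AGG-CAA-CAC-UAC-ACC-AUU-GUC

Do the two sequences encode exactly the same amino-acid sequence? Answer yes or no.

Codon 1: AUG Met / AGG Arg — nonsynonymous.
Codon 2: CAG Gln / CAA Gln — synonymous.
Codon 3: CAC His / CAC His — identical.
Codon 4: UAC Tyr / UAC Tyr — identical.
Codon 5: ACA Thr / ACC Thr — synonymous.
Codon 6: AUU Ile / AUU Ile — identical.
Codon 7: GUC Val / GUC Val — identical.
Nonsynonymous differences: 1 → different protein.

no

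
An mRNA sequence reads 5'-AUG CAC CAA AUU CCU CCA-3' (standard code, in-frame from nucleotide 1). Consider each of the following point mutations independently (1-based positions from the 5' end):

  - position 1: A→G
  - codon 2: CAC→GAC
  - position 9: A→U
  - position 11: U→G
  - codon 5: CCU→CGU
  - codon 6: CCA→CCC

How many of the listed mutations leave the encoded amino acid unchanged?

Codon 1: AUG (Met) → GUG (Val) — missense.
Codon 2: CAC (His) → GAC (Asp) — missense.
Codon 3: CAA (Gln) → CAU (His) — missense.
Codon 4: AUU (Ile) → AGU (Ser) — missense.
Codon 5: CCU (Pro) → CGU (Arg) — missense.
Codon 6: CCA (Pro) → CCC (Pro) — synonymous.
Synonymous: 1 of 6.

1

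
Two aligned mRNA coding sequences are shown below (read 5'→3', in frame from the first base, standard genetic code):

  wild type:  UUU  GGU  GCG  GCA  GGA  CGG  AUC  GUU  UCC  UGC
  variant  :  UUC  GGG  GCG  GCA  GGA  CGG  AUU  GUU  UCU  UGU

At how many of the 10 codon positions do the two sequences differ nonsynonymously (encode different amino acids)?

0

Codon 1: UUU Phe / UUC Phe — synonymous.
Codon 2: GGU Gly / GGG Gly — synonymous.
Codon 3: GCG Ala / GCG Ala — identical.
Codon 4: GCA Ala / GCA Ala — identical.
Codon 5: GGA Gly / GGA Gly — identical.
Codon 6: CGG Arg / CGG Arg — identical.
Codon 7: AUC Ile / AUU Ile — synonymous.
Codon 8: GUU Val / GUU Val — identical.
Codon 9: UCC Ser / UCU Ser — synonymous.
Codon 10: UGC Cys / UGU Cys — synonymous.
Nonsynonymous differences: 0.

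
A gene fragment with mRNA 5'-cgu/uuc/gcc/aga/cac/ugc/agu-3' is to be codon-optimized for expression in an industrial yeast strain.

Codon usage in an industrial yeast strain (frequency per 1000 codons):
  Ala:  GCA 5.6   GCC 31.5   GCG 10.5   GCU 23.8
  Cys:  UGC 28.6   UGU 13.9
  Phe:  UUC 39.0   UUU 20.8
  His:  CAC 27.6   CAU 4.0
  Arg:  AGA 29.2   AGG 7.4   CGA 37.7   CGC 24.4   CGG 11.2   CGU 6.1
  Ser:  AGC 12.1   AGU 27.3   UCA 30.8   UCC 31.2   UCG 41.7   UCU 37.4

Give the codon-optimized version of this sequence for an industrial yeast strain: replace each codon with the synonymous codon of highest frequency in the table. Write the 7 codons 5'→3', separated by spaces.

CGA UUC GCC CGA CAC UGC UCG

Codon 1 (Arg): best is CGA at 37.7.
Codon 2 (Phe): best is UUC at 39.0.
Codon 3 (Ala): best is GCC at 31.5.
Codon 4 (Arg): best is CGA at 37.7.
Codon 5 (His): best is CAC at 27.6.
Codon 6 (Cys): best is UGC at 28.6.
Codon 7 (Ser): best is UCG at 41.7.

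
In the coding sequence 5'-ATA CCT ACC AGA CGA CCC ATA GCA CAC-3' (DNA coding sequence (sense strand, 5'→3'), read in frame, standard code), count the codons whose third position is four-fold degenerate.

5

Codon 1 ATA (Ile): third position 3-fold.
Codon 2 CCT (Pro): third position 4-fold.
Codon 3 ACC (Thr): third position 4-fold.
Codon 4 AGA (Arg): third position 2-fold.
Codon 5 CGA (Arg): third position 4-fold.
Codon 6 CCC (Pro): third position 4-fold.
Codon 7 ATA (Ile): third position 3-fold.
Codon 8 GCA (Ala): third position 4-fold.
Codon 9 CAC (His): third position 2-fold.
Four-fold degenerate third positions: 5.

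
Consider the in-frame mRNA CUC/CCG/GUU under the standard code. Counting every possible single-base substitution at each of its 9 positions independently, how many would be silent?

Codon 1 (CUC, Leu): 3 synonymous substitutions.
Codon 2 (CCG, Pro): 3 synonymous substitutions.
Codon 3 (GUU, Val): 3 synonymous substitutions.
Total: 3 + 3 + 3 = 9.

9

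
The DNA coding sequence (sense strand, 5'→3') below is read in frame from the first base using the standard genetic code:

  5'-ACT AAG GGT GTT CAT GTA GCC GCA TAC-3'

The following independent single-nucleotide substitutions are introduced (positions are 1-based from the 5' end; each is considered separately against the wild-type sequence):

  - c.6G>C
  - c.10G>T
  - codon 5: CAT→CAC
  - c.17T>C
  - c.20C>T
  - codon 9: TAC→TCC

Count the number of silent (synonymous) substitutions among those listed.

1

Codon 2: AAG (Lys) → AAC (Asn) — missense.
Codon 4: GTT (Val) → TTT (Phe) — missense.
Codon 5: CAT (His) → CAC (His) — synonymous.
Codon 6: GTA (Val) → GCA (Ala) — missense.
Codon 7: GCC (Ala) → GTC (Val) — missense.
Codon 9: TAC (Tyr) → TCC (Ser) — missense.
Synonymous: 1 of 6.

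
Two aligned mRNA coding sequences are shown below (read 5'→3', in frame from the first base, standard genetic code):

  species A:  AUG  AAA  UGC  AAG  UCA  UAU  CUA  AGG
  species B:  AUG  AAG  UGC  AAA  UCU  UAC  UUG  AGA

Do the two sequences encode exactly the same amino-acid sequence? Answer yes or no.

yes

Codon 1: AUG Met / AUG Met — identical.
Codon 2: AAA Lys / AAG Lys — synonymous.
Codon 3: UGC Cys / UGC Cys — identical.
Codon 4: AAG Lys / AAA Lys — synonymous.
Codon 5: UCA Ser / UCU Ser — synonymous.
Codon 6: UAU Tyr / UAC Tyr — synonymous.
Codon 7: CUA Leu / UUG Leu — synonymous.
Codon 8: AGG Arg / AGA Arg — synonymous.
Nonsynonymous differences: 0 → same protein.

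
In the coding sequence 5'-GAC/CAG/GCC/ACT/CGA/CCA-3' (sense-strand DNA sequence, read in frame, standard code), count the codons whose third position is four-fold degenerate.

4

Codon 1 GAC (Asp): third position 2-fold.
Codon 2 CAG (Gln): third position 2-fold.
Codon 3 GCC (Ala): third position 4-fold.
Codon 4 ACT (Thr): third position 4-fold.
Codon 5 CGA (Arg): third position 4-fold.
Codon 6 CCA (Pro): third position 4-fold.
Four-fold degenerate third positions: 4.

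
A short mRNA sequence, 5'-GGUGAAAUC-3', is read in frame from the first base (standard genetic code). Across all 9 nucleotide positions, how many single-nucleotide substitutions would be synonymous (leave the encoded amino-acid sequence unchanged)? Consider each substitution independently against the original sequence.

Codon 1 (GGU, Gly): 3 synonymous substitutions.
Codon 2 (GAA, Glu): 1 synonymous substitution.
Codon 3 (AUC, Ile): 2 synonymous substitutions.
Total: 3 + 1 + 2 = 6.

6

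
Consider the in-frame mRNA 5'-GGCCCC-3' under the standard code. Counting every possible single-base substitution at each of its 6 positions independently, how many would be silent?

Codon 1 (GGC, Gly): 3 synonymous substitutions.
Codon 2 (CCC, Pro): 3 synonymous substitutions.
Total: 3 + 3 = 6.

6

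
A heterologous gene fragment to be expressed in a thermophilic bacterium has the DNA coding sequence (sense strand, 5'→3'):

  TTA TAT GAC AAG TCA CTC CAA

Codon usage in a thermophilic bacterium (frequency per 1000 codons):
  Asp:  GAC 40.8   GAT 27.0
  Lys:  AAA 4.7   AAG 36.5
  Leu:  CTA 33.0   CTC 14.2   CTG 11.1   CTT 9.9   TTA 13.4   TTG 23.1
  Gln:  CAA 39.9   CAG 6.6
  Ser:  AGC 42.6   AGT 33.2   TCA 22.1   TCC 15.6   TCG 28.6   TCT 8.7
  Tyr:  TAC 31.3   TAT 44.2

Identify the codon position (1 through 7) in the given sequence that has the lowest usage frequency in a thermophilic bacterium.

Codon 1 TTA (Leu): 13.4 per 1000.
Codon 2 TAT (Tyr): 44.2 per 1000.
Codon 3 GAC (Asp): 40.8 per 1000.
Codon 4 AAG (Lys): 36.5 per 1000.
Codon 5 TCA (Ser): 22.1 per 1000.
Codon 6 CTC (Leu): 14.2 per 1000.
Codon 7 CAA (Gln): 39.9 per 1000.
Lowest frequency is 13.4 at codon 1.

1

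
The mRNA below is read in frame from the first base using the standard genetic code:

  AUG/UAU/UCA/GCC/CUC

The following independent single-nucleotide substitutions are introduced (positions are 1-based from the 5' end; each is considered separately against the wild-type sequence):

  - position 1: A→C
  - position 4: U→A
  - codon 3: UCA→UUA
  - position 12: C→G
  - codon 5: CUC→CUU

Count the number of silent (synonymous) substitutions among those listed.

Codon 1: AUG (Met) → CUG (Leu) — missense.
Codon 2: UAU (Tyr) → AAU (Asn) — missense.
Codon 3: UCA (Ser) → UUA (Leu) — missense.
Codon 4: GCC (Ala) → GCG (Ala) — synonymous.
Codon 5: CUC (Leu) → CUU (Leu) — synonymous.
Synonymous: 2 of 5.

2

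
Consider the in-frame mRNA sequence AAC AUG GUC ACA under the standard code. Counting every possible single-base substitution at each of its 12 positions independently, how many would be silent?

7

Codon 1 (AAC, Asn): 1 synonymous substitution.
Codon 2 (AUG, Met): 0 synonymous substitutions.
Codon 3 (GUC, Val): 3 synonymous substitutions.
Codon 4 (ACA, Thr): 3 synonymous substitutions.
Total: 1 + 0 + 3 + 3 = 7.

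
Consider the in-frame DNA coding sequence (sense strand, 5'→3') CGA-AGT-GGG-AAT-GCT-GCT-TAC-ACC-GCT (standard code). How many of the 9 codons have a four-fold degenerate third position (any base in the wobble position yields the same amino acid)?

6

Codon 1 CGA (Arg): third position 4-fold.
Codon 2 AGT (Ser): third position 2-fold.
Codon 3 GGG (Gly): third position 4-fold.
Codon 4 AAT (Asn): third position 2-fold.
Codon 5 GCT (Ala): third position 4-fold.
Codon 6 GCT (Ala): third position 4-fold.
Codon 7 TAC (Tyr): third position 2-fold.
Codon 8 ACC (Thr): third position 4-fold.
Codon 9 GCT (Ala): third position 4-fold.
Four-fold degenerate third positions: 6.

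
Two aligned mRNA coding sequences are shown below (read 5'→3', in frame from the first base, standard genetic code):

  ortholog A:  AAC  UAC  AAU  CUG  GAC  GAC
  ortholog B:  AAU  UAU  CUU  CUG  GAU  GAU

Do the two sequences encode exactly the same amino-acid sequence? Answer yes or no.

no

Codon 1: AAC Asn / AAU Asn — synonymous.
Codon 2: UAC Tyr / UAU Tyr — synonymous.
Codon 3: AAU Asn / CUU Leu — nonsynonymous.
Codon 4: CUG Leu / CUG Leu — identical.
Codon 5: GAC Asp / GAU Asp — synonymous.
Codon 6: GAC Asp / GAU Asp — synonymous.
Nonsynonymous differences: 1 → different protein.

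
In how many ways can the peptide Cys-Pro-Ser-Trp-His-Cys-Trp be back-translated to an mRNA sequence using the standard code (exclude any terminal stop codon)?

192

Cys: 2 codons.
Pro: 4 codons.
Ser: 6 codons.
Trp: 1 codon.
His: 2 codons.
Cys: 2 codons.
Trp: 1 codon.
2 × 4 × 6 × 1 × 2 × 2 × 1 = 192.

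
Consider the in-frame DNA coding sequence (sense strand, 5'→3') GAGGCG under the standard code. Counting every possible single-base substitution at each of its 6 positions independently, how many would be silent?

Codon 1 (GAG, Glu): 1 synonymous substitution.
Codon 2 (GCG, Ala): 3 synonymous substitutions.
Total: 1 + 3 = 4.

4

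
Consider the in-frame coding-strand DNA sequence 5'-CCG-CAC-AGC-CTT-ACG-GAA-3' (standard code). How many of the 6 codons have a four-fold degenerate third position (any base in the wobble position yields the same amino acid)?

Codon 1 CCG (Pro): third position 4-fold.
Codon 2 CAC (His): third position 2-fold.
Codon 3 AGC (Ser): third position 2-fold.
Codon 4 CTT (Leu): third position 4-fold.
Codon 5 ACG (Thr): third position 4-fold.
Codon 6 GAA (Glu): third position 2-fold.
Four-fold degenerate third positions: 3.

3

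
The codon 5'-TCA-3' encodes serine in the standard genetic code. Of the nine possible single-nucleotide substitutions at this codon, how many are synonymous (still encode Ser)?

3

Position 1: none → 0 synonymous.
Position 2: none → 0 synonymous.
Position 3: TCT, TCC, TCG → 3 synonymous.
Total: 0 + 0 + 3 = 3.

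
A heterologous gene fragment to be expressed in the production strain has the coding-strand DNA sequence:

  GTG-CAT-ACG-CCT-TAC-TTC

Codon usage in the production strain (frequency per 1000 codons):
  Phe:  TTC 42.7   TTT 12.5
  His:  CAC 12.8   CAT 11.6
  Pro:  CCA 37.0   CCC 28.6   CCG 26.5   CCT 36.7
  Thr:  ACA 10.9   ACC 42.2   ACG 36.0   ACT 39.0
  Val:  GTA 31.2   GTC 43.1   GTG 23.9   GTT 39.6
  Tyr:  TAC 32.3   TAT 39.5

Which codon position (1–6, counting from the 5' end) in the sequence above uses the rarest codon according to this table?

2

Codon 1 GTG (Val): 23.9 per 1000.
Codon 2 CAT (His): 11.6 per 1000.
Codon 3 ACG (Thr): 36.0 per 1000.
Codon 4 CCT (Pro): 36.7 per 1000.
Codon 5 TAC (Tyr): 32.3 per 1000.
Codon 6 TTC (Phe): 42.7 per 1000.
Lowest frequency is 11.6 at codon 2.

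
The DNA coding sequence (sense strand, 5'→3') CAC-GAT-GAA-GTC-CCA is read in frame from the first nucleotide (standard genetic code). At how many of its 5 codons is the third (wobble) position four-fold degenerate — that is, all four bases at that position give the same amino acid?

Codon 1 CAC (His): third position 2-fold.
Codon 2 GAT (Asp): third position 2-fold.
Codon 3 GAA (Glu): third position 2-fold.
Codon 4 GTC (Val): third position 4-fold.
Codon 5 CCA (Pro): third position 4-fold.
Four-fold degenerate third positions: 2.

2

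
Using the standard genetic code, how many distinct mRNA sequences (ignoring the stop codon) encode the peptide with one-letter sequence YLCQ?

48

Tyr: 2 codons.
Leu: 6 codons.
Cys: 2 codons.
Gln: 2 codons.
2 × 6 × 2 × 2 = 48.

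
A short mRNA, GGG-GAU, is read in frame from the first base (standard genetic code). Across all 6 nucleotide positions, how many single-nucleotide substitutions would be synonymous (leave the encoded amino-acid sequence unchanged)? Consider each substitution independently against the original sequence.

4

Codon 1 (GGG, Gly): 3 synonymous substitutions.
Codon 2 (GAU, Asp): 1 synonymous substitution.
Total: 3 + 1 = 4.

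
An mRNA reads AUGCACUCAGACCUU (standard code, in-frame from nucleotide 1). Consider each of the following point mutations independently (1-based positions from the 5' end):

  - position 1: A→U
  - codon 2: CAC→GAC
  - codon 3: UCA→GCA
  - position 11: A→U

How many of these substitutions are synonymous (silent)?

0

Codon 1: AUG (Met) → UUG (Leu) — missense.
Codon 2: CAC (His) → GAC (Asp) — missense.
Codon 3: UCA (Ser) → GCA (Ala) — missense.
Codon 4: GAC (Asp) → GUC (Val) — missense.
Synonymous: 0 of 4.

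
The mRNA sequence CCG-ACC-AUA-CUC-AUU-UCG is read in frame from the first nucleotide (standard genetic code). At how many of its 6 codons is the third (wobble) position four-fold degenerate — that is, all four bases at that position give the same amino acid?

4

Codon 1 CCG (Pro): third position 4-fold.
Codon 2 ACC (Thr): third position 4-fold.
Codon 3 AUA (Ile): third position 3-fold.
Codon 4 CUC (Leu): third position 4-fold.
Codon 5 AUU (Ile): third position 3-fold.
Codon 6 UCG (Ser): third position 4-fold.
Four-fold degenerate third positions: 4.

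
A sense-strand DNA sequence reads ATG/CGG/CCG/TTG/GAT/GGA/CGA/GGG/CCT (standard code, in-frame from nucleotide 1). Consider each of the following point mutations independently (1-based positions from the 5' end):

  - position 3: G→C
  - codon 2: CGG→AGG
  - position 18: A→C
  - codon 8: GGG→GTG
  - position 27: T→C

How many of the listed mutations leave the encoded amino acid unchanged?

Codon 1: ATG (Met) → ATC (Ile) — missense.
Codon 2: CGG (Arg) → AGG (Arg) — synonymous.
Codon 6: GGA (Gly) → GGC (Gly) — synonymous.
Codon 8: GGG (Gly) → GTG (Val) — missense.
Codon 9: CCT (Pro) → CCC (Pro) — synonymous.
Synonymous: 3 of 5.

3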